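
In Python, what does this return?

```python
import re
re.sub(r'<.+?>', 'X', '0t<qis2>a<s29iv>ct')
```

A `+?`/`*?`/`{m,n}?` starts at its minimum and grows only as far as needed for what follows to match.
Matches: at [2:8] → '<qis2>'; at [9:16] → '<s29iv>'.
Each match is replaced by 'X'.

'0tXaXct'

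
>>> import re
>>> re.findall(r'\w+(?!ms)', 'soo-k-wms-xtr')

['soo', 'k', 'wms', 'xtr']

A negative assertion filters positions out without eating any characters.
Scanning left to right: at [0:3] → 'soo'; at [4:5] → 'k'; at [6:9] → 'wms'; at [10:13] → 'xtr'.
No capturing groups, so `findall` returns the 4 full match strings.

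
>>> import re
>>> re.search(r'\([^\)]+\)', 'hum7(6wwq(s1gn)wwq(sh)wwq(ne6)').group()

'(6wwq(s1gn)'

The match spans [4:15] → '(6wwq(s1gn)'.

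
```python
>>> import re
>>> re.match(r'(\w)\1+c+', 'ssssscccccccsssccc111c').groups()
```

('s',)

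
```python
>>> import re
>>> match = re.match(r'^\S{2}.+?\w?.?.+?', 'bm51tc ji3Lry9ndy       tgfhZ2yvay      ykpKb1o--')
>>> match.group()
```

'bm51tc'

`match` is anchored at position 0; if the pattern doesn't fit there, it returns None.
The match spans [0:6] → 'bm51tc'.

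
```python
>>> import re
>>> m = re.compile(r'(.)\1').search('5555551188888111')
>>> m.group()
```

`\1` has to match the exact text group 1 already captured.
`re.search` tries every starting position until one works.
The match spans [0:2] → '55'.
Captured: group 1 = '5'.

'55'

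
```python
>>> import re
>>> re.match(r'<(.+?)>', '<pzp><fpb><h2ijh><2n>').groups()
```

('pzp',)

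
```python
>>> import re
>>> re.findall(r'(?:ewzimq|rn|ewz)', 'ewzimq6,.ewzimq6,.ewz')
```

['ewzimq', 'ewzimq', 'ewz']

The regex engine tests alternatives in the order written; an earlier branch that matches wins even if a later one would match more.
Scanning left to right: at [0:6] → 'ewzimq'; at [9:15] → 'ewzimq'; at [18:21] → 'ewz'.
No capturing groups, so `findall` returns the 3 full match strings.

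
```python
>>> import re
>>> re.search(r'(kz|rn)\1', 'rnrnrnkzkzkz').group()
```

`\1` is not a pattern — it's the concrete string captured by group 1, re-applied verbatim.
`re.search` scans for the first position where the pattern succeeds.
The match spans [0:4] → 'rnrn'.
Captured: group 1 = 'rn'.

'rnrn'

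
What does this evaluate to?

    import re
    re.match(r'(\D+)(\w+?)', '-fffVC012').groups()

The pattern matches one or more of a non-digit (captured); then one or more of a word character (lazy) (captured).
A non-greedy quantifier consumes as few characters as it can — just enough that the remainder of the pattern still matches from where it stops; whatever follows it matches normally.
`match` is anchored at position 0; if the pattern doesn't fit there, it returns None.
The match spans [0:7] → '-fffVC0'.
Captured: group 1 = '-fffVC', group 2 = '0'.

('-fffVC', '0')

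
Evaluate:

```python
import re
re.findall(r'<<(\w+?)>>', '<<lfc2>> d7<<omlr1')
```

Scanning left to right: at [0:8] match '<<lfc2>>', group 1 = 'lfc2'.
Because there's exactly one group, `findall` drops the full match and keeps group 1 from the one hit.

['lfc2']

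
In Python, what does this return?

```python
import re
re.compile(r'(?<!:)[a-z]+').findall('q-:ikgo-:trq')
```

The negative lookahead/lookbehind blocks any match where the forbidden context is present.
Walking the string: at [0:1] → 'q'; at [4:7] → 'kgo'; at [10:12] → 'rq'.
Since nothing is captured, `findall` lists the 3 matched substrings directly.

['q', 'kgo', 'rq']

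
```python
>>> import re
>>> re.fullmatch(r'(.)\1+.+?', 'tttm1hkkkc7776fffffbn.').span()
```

(0, 22)

`re.fullmatch` is like wrapping the pattern in `^…$` (in single-line mode).
The match spans [0:22] → 'tttm1hkkkc7776fffffbn.'.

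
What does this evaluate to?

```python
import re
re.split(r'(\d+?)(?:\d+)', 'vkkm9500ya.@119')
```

This matches one or more of a digit (lazy) (captured); then one or more of a digit (non-capturing group).
Because the quantifier is non-greedy, it stops expanding at the earliest point where the rest of the pattern can succeed.
Matches to split on: at [4:8] → '9500'; at [12:15] → '119'.
Because the pattern has a capturing group, `split` also inserts each captured text between the pieces.

['vkkm', '9', 'ya.@', '1', '']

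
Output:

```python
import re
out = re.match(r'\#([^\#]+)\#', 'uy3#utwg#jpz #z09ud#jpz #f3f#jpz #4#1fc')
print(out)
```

None

With `match`, the pattern is implicitly anchored at the beginning.
Here position 0 doesn't satisfy it, so the call returns None.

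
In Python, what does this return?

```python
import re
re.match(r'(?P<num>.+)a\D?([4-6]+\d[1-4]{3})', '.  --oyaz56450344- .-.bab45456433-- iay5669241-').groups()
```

('.  --oyaz56450344- .-.bab45456433-- i', '5669241')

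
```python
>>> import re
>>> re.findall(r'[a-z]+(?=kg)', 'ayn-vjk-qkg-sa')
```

['q']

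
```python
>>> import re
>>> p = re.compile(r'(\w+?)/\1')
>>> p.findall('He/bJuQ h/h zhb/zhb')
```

['h', 'zhb']

The backreference `\1` re-matches whatever the first group consumed, character for character.
One capturing group, so `findall` returns just the captured substring from each match — 2 in all.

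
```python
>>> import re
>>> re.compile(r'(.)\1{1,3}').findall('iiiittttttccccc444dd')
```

['i', 't', 't', 'c', '4', 'd']

A backreference is literal: `\1` must see the identical characters the first group matched.
Walking the string: at [0:4] match 'iiii', group 1 = 'i'; at [4:8] match 'tttt', group 1 = 't'; at [8:10] match 'tt', group 1 = 't'; at [10:14] match 'cccc', group 1 = 'c'; at [15:18] match '444', group 1 = '4'; ….
Because there's exactly one group, `findall` drops the full match and keeps group 1 from each hit.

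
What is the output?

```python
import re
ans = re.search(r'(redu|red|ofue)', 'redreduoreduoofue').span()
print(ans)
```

The match spans [0:3] → 'red'.

(0, 3)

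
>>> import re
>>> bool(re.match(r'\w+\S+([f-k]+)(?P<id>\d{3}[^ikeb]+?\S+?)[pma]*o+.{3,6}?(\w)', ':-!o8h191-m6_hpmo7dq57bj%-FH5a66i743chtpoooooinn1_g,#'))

False

The pattern matches one or more of a word character, then one or more of a non-whitespace character; then one or more of a character in [f-k] (captured); then exactly 3 of a digit, then one or more of any character except [ikeb] (lazy), then one or more of a non-whitespace character (lazy) (captured as 'id'); then zero or more of one of [pma], then one or more of a literal 'o', then 3 to 6 of any character (lazy); then a word character (captured).
`re.match` won't scan ahead — the pattern has to work from the very first character.
Here position 0 doesn't satisfy it, so the call returns None, and `bool(None)` is False.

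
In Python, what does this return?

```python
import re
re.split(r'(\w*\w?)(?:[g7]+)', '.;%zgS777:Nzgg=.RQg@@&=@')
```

['.;%', 'zgS77', ':', 'Nzg', '=.', 'RQ', '@@&=@']

This matches zero or more of a word character, then optionally a word character (captured); then one or more of one of [g7] (non-capturing group).
Matches to split on: at [3:9] → 'zgS777'; at [10:14] → 'Nzgg'; at [16:19] → 'RQg'.
With a capturing group present, the delimiter's captured portion is kept in the result list.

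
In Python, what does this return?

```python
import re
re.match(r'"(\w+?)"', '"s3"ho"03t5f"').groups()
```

('s3',)

The match spans [0:4] → '"s3"'.
Captured: group 1 = 's3'.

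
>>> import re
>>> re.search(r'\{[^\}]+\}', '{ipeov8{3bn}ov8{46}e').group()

`search` walks the string left to right and returns the first match it finds.
The match spans [0:12] → '{ipeov8{3bn}'.

'{ipeov8{3bn}'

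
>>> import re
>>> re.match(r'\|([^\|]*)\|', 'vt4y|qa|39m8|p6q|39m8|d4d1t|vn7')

`re.match` only tries the pattern at the start of the string.
Here position 0 doesn't satisfy it, so the call returns None.

None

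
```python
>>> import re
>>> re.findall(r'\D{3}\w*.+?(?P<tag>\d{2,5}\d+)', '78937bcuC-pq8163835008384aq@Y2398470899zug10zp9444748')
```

The pattern matches exactly 3 of a non-digit, then zero or more of a word character, then one or more of any character (lazy); then 2 to 5 of a digit, then one or more of a digit (captured as 'tag').
With a single group, `findall` returns only what that group captured — 2 items.

['8163835008384', '748']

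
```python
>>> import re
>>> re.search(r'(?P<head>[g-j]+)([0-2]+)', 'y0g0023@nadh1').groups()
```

('g', '002')

The match spans [2:6] → 'g002'.
Captured: group 1 = 'g', group 2 = '002'.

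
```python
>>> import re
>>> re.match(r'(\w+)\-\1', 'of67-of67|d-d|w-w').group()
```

`re.match` only tries the pattern at the start of the string.
The match spans [0:9] → 'of67-of67'.

'of67-of67'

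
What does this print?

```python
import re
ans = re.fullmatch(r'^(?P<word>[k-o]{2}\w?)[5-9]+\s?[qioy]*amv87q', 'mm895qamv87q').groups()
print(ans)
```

('mm8',)

This matches anchored at the start of the string; then exactly 2 of a character in [k-o], then optionally a word character (captured as 'word'); then one or more of a character in [5-9]; then optionally whitespace; then zero or more of one of [qioy], then the literal 'am'; then the literal 'v87', then the literal 'q'.
For `fullmatch`, every character of the input must be accounted for by the pattern.
The match spans [0:12] → 'mm895qamv87q'.
Captured: group 1 = 'mm8'.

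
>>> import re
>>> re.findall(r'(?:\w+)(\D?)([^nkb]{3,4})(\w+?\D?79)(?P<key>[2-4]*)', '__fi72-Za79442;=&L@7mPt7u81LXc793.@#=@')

Pattern: one or more of a word character (non-capturing group); then optionally a non-digit (captured); then 3 to 4 of any character except [nkb] (captured); then one or more of a word character (lazy), then optionally a non-digit, then the literal '79' (captured); then zero or more of a character in [2-4] (captured as 'key').
Matches: at [0:14] match '__fi72-Za79442', groups = ('', '2-Z', 'a79', '442'); at [17:33] match 'L@7mPt7u81LXc793', groups = ('@', '7mPt', '7u81LXc79', '3').
With 4 capturing groups, `findall` returns a 4-tuple per match.

[('', '2-Z', 'a79', '442'), ('@', '7mPt', '7u81LXc79', '3')]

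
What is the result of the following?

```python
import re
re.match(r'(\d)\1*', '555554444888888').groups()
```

The match spans [0:5] → '55555'.
Captured: group 1 = '5'.

('5',)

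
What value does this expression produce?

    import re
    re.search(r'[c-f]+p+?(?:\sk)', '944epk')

Here no position works, so the call returns None.

None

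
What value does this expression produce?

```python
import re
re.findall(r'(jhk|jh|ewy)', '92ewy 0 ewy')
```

['ewy', 'ewy']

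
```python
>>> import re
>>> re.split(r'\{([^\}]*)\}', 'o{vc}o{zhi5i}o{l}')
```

Matches to split on: at [1:5] → '{vc}'; at [6:13] → '{zhi5i}'; at [14:17] → '{l}'.
With a capturing group present, the delimiter's captured portion is kept in the result list.

['o', 'vc', 'o', 'zhi5i', 'o', 'l', '']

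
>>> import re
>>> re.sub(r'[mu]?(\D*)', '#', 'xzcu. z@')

'##'

The pattern matches optionally one of [mu]; then zero or more of a non-digit (captured).
Matches: at [0:8] → 'xzcu. z@'; at [8:8] → ''.
Every occurrence is swapped for '#'.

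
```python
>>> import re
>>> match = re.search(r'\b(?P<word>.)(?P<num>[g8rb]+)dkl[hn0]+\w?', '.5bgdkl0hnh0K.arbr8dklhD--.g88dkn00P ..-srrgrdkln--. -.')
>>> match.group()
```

'5bgdkl0hnh0K'

The match spans [1:13] → '5bgdkl0hnh0K'.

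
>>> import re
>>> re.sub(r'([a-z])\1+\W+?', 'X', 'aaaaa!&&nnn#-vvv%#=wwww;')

'X&&X-X#=X'

A backreference is literal: `\1` must see the identical characters the first group matched.
Matches: at [0:6] → 'aaaaa!'; at [8:12] → 'nnn#'; at [13:17] → 'vvv%'; at [19:24] → 'wwww;'.
Every occurrence is swapped for 'X'.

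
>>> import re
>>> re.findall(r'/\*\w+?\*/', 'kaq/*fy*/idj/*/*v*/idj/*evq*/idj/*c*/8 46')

Scanning left to right: at [3:9] → '/*fy*/'; at [14:19] → '/*v*/'; at [22:29] → '/*evq*/'; at [32:37] → '/*c*/'.
No capturing groups, so `findall` returns the 4 full match strings.

['/*fy*/', '/*v*/', '/*evq*/', '/*c*/']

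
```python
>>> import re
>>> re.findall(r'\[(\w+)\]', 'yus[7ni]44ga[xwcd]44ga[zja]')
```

Scanning left to right: at [3:8] match '[7ni]', group 1 = '7ni'; at [12:18] match '[xwcd]', group 1 = 'xwcd'; at [22:27] match '[zja]', group 1 = 'zja'.
`findall` collects group 1 from each match (3 total).

['7ni', 'xwcd', 'zja']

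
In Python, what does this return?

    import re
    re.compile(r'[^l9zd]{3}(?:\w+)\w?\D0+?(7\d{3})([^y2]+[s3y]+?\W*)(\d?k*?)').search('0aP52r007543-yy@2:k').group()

The `?` after the quantifier makes it lazy — it takes as little as possible before letting the rest of the pattern try.
The match spans [0:14] → '0aP52r007543-y'.

'0aP52r007543-y'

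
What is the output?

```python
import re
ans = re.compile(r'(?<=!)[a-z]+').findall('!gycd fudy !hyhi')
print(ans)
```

The positive lookaround only admits positions where the adjacent text matches; those characters stay outside the span.
Scanning left to right: at [1:5] → 'gycd'; at [12:16] → 'hyhi'.
No capturing groups, so `findall` returns the 2 full match strings.

['gycd', 'hyhi']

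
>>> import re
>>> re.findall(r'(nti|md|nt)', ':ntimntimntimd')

`|` is ordered: at each position the engine commits to the first alternative that works.
One capturing group, so `findall` returns just the captured substring from each match — 4 in all.

['nti', 'nti', 'nti', 'md']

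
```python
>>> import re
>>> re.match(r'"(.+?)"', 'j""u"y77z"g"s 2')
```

None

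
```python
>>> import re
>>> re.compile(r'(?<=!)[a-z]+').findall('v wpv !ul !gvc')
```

Lookahead/lookbehind check context without consuming it, so the matched span excludes the asserted characters.
`findall` yields the raw match text (2 of them) because the pattern has no groups.

['ul', 'gvc']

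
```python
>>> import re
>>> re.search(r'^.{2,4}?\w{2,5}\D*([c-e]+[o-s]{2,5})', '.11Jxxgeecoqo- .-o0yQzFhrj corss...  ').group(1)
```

'coqo'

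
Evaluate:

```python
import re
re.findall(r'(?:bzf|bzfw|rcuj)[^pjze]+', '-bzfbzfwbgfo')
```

No capturing groups, so `findall` returns the 1 full match string.

['bzfb']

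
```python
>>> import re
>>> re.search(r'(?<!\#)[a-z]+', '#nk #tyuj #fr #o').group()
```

'k'

`(?!…)`/`(?<!…)` only lets a position through if the neighbouring text does NOT match; no characters are consumed.
The match spans [2:3] → 'k'.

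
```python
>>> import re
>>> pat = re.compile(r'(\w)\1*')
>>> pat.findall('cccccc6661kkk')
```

The backreference `\1` re-matches whatever the first group consumed, character for character.
Scanning left to right: at [0:6] match 'cccccc', group 1 = 'c'; at [6:9] match '666', group 1 = '6'; at [9:10] match '1', group 1 = '1'; at [10:13] match 'kkk', group 1 = 'k'.
Because there's exactly one group, `findall` drops the full match and keeps group 1 from each hit.

['c', '6', '1', 'k']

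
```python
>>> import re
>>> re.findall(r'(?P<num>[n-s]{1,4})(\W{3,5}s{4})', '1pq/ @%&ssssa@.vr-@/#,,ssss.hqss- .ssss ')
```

[('pq', '/ @%&ssss'), ('qss', '- .ssss')]

`findall` packs the 2 group values into a tuple for every match.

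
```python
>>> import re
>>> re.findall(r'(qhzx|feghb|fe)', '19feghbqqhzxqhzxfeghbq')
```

['feghb', 'qhzx', 'qhzx', 'feghb']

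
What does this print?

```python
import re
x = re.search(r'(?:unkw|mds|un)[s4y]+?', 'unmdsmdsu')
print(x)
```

None

Unlike `match`, `search` isn't anchored — it looks for the pattern anywhere in the string.
Here no position works, so the call returns None.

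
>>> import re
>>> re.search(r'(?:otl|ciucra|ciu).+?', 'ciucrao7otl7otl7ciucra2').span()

(0, 7)

Alternation tries branches left to right and keeps the first one that lets the overall match succeed at that position.
`re.search` scans for the first position where the pattern succeeds.
The match spans [0:7] → 'ciucrao'.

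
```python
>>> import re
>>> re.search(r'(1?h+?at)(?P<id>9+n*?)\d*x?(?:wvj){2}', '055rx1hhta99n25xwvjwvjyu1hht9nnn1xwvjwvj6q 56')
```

None

Pattern: optionally a literal '1', then one or more of the literal 'h' (lazy), then the literal 'at' (captured); then one or more of a literal '9', then zero or more of the literal 'n' (lazy) (captured as 'id'); then zero or more of a digit, then optionally a literal 'x', then the literal 'wvj' repeated 2 times.
Here the pattern never matches, so the call returns None.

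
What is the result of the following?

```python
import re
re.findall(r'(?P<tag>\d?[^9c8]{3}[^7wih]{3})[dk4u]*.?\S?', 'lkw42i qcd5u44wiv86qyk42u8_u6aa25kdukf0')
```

This matches optionally a digit, then exactly 3 of any character except [9c8], then exactly 3 of any character except [7wih] (captured as 'tag'); then zero or more of one of [dk4u], then optionally any character, then optionally a non-whitespace character.
Scanning left to right: at [3:12] match '42i qcd5u', group 1 = '42i qcd'; at [12:21] match '44wiv86qy', group 1 = '44wiv86'; at [21:30] match 'k42u8_u6a', group 1 = 'k42u8_'; at [30:39] match 'a25kdukf0', group 1 = 'a25kdu'.
With a single group, `findall` returns only what that group captured — 4 items.

['42i qcd', '44wiv86', 'k42u8_', 'a25kdu']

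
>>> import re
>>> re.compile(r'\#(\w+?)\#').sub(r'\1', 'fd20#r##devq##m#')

`\1` in the replacement pulls in group 1's text for each match.

'fd20rdevqm'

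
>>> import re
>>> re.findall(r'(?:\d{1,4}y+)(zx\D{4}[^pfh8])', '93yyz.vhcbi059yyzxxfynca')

With a single group, `findall` returns only what that group captured — 1 item.

['zxxfync']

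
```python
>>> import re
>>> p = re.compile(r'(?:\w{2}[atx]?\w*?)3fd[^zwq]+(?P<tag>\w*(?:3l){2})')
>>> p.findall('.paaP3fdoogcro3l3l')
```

This matches exactly 2 of a word character, then optionally one of [atx], then zero or more of a word character (lazy) (non-capturing group); then the literal '3fd', then one or more of any character except [zwq]; then zero or more of a word character, then the literal '3l' repeated 2 times (captured as 'tag').
Walking the string: at [1:18] match 'paaP3fdoogcro3l3l', group 1 = '3l3l'.
Because there's exactly one group, `findall` drops the full match and keeps group 1 from the one hit.

['3l3l']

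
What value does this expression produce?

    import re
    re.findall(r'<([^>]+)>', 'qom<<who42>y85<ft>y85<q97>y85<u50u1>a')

Matches: at [3:11] match '<<who42>', group 1 = '<who42'; at [14:18] match '<ft>', group 1 = 'ft'; at [21:26] match '<q97>', group 1 = 'q97'; at [29:36] match '<u50u1>', group 1 = 'u50u1'.
Because there's exactly one group, `findall` drops the full match and keeps group 1 from each hit.

['<who42', 'ft', 'q97', 'u50u1']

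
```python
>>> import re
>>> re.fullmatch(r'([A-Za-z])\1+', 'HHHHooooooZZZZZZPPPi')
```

None

The backreference `\1` re-matches whatever the first group consumed, character for character.
For `fullmatch`, every character of the input must be accounted for by the pattern.
Here there's no way to consume every character, so the call returns None.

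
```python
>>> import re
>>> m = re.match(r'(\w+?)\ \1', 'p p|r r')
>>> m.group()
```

'p p'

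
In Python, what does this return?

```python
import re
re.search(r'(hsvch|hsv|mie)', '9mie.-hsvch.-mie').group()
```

'mie'

The match spans [1:4] → 'mie'.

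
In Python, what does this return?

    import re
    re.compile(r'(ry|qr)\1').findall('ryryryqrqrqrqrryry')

['ry', 'qr', 'qr', 'ry']

After group 1 captures some text, `\1` only succeeds where that same text appears again.
With a single group, `findall` returns only what that group captured — 4 items.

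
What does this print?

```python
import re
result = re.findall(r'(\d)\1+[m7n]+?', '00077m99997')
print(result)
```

A backreference is literal: `\1` must see the identical characters the first group matched.
With a single group, `findall` returns only what that group captured — 2 items.

['0', '9']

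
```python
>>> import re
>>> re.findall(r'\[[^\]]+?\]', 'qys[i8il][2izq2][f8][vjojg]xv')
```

['[i8il]', '[2izq2]', '[f8]', '[vjojg]']

Matches: at [3:9] → '[i8il]'; at [9:16] → '[2izq2]'; at [16:20] → '[f8]'; at [20:27] → '[vjojg]'.
Since nothing is captured, `findall` lists the 4 matched substrings directly.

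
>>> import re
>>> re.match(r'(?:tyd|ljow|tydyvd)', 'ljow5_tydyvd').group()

`re.match` won't scan ahead — the pattern has to work from the very first character.
The match spans [0:4] → 'ljow'.

'ljow'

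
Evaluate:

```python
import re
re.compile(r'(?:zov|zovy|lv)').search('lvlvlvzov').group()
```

'lv'

`re.search` tries every starting position until one works.
The match spans [0:2] → 'lv'.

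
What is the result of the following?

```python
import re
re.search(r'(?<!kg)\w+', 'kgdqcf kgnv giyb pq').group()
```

'kgdqcf'

`(?!…)`/`(?<!…)` only lets a position through if the neighbouring text does NOT match; no characters are consumed.
`search` walks the string left to right and returns the first match it finds.
The match spans [0:6] → 'kgdqcf'.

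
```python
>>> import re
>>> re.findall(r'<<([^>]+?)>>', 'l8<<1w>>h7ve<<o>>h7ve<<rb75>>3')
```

['1w', 'o', 'rb75']

Walking the string: at [2:8] match '<<1w>>', group 1 = '1w'; at [12:17] match '<<o>>', group 1 = 'o'; at [21:29] match '<<rb75>>', group 1 = 'rb75'.
`findall` collects group 1 from each match (3 total).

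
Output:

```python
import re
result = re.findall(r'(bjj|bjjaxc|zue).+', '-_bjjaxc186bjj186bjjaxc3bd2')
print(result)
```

['bjj']

`|` is ordered: at each position the engine commits to the first alternative that works.
With a single group, `findall` returns only what that group captured — 1 item.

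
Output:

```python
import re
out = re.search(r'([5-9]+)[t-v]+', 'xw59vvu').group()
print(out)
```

59vvu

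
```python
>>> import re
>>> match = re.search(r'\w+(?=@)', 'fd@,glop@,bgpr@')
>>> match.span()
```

(0, 2)

Because the assertion is zero-width, the text it checks is not consumed and won't appear in the result.
`re.search` scans for the first position where the pattern succeeds.
The match spans [0:2] → 'fd'.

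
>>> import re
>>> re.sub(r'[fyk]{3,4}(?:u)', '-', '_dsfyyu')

'_ds-'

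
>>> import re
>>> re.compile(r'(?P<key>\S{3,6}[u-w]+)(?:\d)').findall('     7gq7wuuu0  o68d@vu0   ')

['7gq7wuuu', 'o68d@vu']

This matches 3 to 6 of a non-whitespace character, then one or more of a character in [u-w] (captured as 'key'); then a digit (non-capturing group).
Scanning left to right: at [5:14] match '7gq7wuuu0', group 1 = '7gq7wuuu'; at [16:24] match 'o68d@vu0', group 1 = 'o68d@vu'.
Because there's exactly one group, `findall` drops the full match and keeps group 1 from each hit.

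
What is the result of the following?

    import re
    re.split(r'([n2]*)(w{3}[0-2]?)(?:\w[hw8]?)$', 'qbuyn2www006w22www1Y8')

['qbuyn2www006w', '22', 'www1', '']

With a capturing group present, the delimiter's captured portion is kept in the result list.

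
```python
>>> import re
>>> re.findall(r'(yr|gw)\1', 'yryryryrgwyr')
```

['yr', 'yr']

`\1` is not a pattern — it's the concrete string captured by group 1, re-applied verbatim.
Matches: at [0:4] match 'yryr', group 1 = 'yr'; at [4:8] match 'yryr', group 1 = 'yr'.
One capturing group, so `findall` returns just the captured substring from each match — 2 in all.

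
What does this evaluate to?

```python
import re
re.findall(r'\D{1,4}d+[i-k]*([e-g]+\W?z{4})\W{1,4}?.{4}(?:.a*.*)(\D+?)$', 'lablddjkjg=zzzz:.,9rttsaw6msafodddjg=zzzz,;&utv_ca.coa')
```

The pattern matches 1 to 4 of a non-digit, then one or more of a literal 'd', then zero or more of a character in [i-k]; then one or more of a character in [e-g], then optionally a non-word character, then exactly 4 of the literal 'z' (captured); then 1 to 4 of a non-word character (lazy), then exactly 4 of any character; then any character, then zero or more of a literal 'a', then zero or more of any character (non-capturing group); then one or more of a non-digit (lazy) (captured); then anchored at the end.
Multiple groups make `findall` return tuples — one 2-tuple for the one match.

[('g=zzzz', 'a')]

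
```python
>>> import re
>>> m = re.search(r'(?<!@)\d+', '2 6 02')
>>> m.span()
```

(0, 1)

Because the assertion is negative and zero-width, positions next to the forbidden text are skipped.
`search` walks the string left to right and returns the first match it finds.
The match spans [0:1] → '2'.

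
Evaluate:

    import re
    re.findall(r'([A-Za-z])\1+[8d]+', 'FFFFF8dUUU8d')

['F', 'U']

`\1` is not a pattern — it's the concrete string captured by group 1, re-applied verbatim.
Walking the string: at [0:7] match 'FFFFF8d', group 1 = 'F'; at [7:12] match 'UUU8d', group 1 = 'U'.
`findall` collects group 1 from each match (2 total).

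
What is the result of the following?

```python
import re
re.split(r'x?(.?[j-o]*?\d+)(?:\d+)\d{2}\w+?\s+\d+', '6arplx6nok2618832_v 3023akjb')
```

The pattern matches optionally a literal 'x'; then optionally any character, then zero or more of a character in [j-o] (lazy), then one or more of a digit (captured); then one or more of a digit (non-capturing group); then exactly 2 of a digit, then one or more of a word character (lazy); then one or more of whitespace; then one or more of a digit.
Matches to split on: at [5:24] → 'x6nok2618832_v 3023'.
`re.split` interleaves the captured-group text with the surrounding fragments.

['6arpl', '6nok2618', 'akjb']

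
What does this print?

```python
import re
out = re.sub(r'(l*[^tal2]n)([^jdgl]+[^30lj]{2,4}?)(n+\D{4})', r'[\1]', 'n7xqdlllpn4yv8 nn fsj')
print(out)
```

This matches zero or more of a literal 'l', then any character except [tal2], then the literal 'n' (captured); then one or more of any character except [jdgl], then 2 to 4 of any character except [30lj] (lazy) (captured); then one or more of a literal 'n', then exactly 4 of a non-digit (captured).
`\1` in the replacement pulls in group 1's text for each match.

n7xqd[lllpn]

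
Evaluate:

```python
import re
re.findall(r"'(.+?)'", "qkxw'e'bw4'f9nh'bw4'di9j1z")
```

['e', 'f9nh']

A `+?`/`*?`/`{m,n}?` starts at its minimum and grows only as far as needed for what follows to match.
Scanning left to right: at [4:7] match "'e'", group 1 = 'e'; at [10:16] match "'f9nh'", group 1 = 'f9nh'.
Because there's exactly one group, `findall` drops the full match and keeps group 1 from each hit.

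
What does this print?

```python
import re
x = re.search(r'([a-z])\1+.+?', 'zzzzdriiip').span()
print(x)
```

(0, 5)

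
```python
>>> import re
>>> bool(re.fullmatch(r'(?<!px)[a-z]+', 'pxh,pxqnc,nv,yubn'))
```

The negative lookahead/lookbehind blocks any match where the forbidden context is present.
`re.fullmatch` is like wrapping the pattern in `^…$` (in single-line mode).
Here the string isn't matched end-to-end, so the call returns None, and `bool(None)` is False.

False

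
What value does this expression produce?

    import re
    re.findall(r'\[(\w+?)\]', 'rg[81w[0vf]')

['0vf']

Matches: at [6:11] match '[0vf]', group 1 = '0vf'.
One capturing group, so `findall` returns just the captured substring from the one match — 1 in all.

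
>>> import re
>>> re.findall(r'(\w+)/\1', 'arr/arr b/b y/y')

`\1` has to match the exact text group 1 already captured.
Walking the string: at [0:7] match 'arr/arr', group 1 = 'arr'; at [8:11] match 'b/b', group 1 = 'b'; at [12:15] match 'y/y', group 1 = 'y'.
`findall` collects group 1 from each match (3 total).

['arr', 'b', 'y']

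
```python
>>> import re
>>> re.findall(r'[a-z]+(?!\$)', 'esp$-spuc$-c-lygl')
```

`(?!…)`/`(?<!…)` only lets a position through if the neighbouring text does NOT match; no characters are consumed.
No capturing groups, so `findall` returns the 4 full match strings.

['es', 'spu', 'c', 'lygl']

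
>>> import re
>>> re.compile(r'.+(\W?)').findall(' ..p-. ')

This matches one or more of any character; then optionally a non-word character (captured).
Walking the string: at [0:7] match ' ..p-. ', group 1 = ''.
Because there's exactly one group, `findall` drops the full match and keeps group 1 from the one hit.

['']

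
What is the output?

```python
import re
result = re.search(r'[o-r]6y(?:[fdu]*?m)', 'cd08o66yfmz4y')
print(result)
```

None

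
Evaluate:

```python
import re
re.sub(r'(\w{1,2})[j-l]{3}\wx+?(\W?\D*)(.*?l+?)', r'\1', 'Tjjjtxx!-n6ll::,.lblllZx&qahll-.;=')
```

'Tl::,.lb-.;='

Each match is replaced using the text its own group 1 captured.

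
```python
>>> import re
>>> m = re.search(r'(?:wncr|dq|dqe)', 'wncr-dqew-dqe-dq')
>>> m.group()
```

Unlike `match`, `search` isn't anchored — it looks for the pattern anywhere in the string.
The match spans [0:4] → 'wncr'.

'wncr'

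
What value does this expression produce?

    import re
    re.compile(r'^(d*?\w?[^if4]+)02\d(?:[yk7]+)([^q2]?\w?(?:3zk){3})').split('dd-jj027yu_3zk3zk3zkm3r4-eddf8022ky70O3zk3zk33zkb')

['', 'dd-jj', 'u_3zk3zk3zk', 'm3r4-eddf8022ky70O3zk3zk33zkb']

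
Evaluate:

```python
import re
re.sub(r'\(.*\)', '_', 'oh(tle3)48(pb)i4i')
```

Matches: at [2:14] → '(tle3)48(pb)'.
`sub` substitutes '_' at each match site.

'oh_i4i'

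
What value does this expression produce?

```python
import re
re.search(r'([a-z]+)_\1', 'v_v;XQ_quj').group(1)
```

The backreference `\1` re-matches whatever the first group consumed, character for character.
`re.search` scans for the first position where the pattern succeeds.
The match spans [0:3] → 'v_v'.
Captured: group 1 = 'v'.

'v'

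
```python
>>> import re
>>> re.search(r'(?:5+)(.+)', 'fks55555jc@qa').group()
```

The pattern matches one or more of a literal '5' (non-capturing group); then one or more of any character (captured).
`re.search` tries every starting position until one works.
The match spans [3:13] → '55555jc@qa'.
Captured: group 1 = 'jc@qa'.

'55555jc@qa'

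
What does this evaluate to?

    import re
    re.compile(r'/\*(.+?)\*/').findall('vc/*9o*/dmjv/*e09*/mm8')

['9o', 'e09']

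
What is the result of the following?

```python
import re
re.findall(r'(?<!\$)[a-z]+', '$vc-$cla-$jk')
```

The negative lookaround is zero-width — it rules out positions where the adjacent text would match, without consuming anything.
Scanning left to right: at [2:3] → 'c'; at [6:8] → 'la'; at [11:12] → 'k'.
`findall` yields the raw match text (3 of them) because the pattern has no groups.

['c', 'la', 'k']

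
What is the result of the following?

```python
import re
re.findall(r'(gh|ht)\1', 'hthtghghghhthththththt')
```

['ht', 'gh', 'ht', 'ht', 'ht']

A backreference is literal: `\1` must see the identical characters the first group matched.
Walking the string: at [0:4] match 'htht', group 1 = 'ht'; at [4:8] match 'ghgh', group 1 = 'gh'; at [10:14] match 'htht', group 1 = 'ht'; at [14:18] match 'htht', group 1 = 'ht'; at [18:22] match 'htht', group 1 = 'ht'.
`findall` collects group 1 from each match (5 total).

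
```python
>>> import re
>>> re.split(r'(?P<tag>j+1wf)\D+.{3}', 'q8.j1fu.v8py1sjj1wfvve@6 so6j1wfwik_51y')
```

['q8.j1fu.v8py1s', 'jj1wf', 'o6', 'j1wf', '']

Because the pattern has a capturing group, `split` also inserts each captured text between the pieces.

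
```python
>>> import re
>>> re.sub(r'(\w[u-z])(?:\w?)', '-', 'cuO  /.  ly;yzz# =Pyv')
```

'-  /.  -;-# =-'

Pattern: a word character, then a character in [u-z] (captured); then optionally a word character (non-capturing group).
Matches: at [0:3] → 'cuO'; at [9:11] → 'ly'; at [12:15] → 'yzz'; at [18:21] → 'Pyv'.
Every occurrence is swapped for '-'.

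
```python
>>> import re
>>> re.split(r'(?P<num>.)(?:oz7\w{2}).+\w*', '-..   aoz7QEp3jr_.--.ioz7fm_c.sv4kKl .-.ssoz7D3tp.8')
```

['-..   ', 'a', '']

This matches any character (captured as 'num'); then the literal 'oz7', then exactly 2 of a word character (non-capturing group); then one or more of any character, then zero or more of a word character.
With a capturing group present, the delimiter's captured portion is kept in the result list.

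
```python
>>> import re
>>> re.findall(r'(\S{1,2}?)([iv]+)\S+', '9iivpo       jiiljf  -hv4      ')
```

Pattern: 1 to 2 of a non-whitespace character (lazy) (captured); then one or more of one of [iv] (captured); then one or more of a non-whitespace character.
Lazy quantifiers expand one character at a time until the remainder of the pattern can match.
Scanning left to right: at [0:6] match '9iivpo', groups = ('9', 'iiv'); at [13:19] match 'jiiljf', groups = ('j', 'ii'); at [21:25] match '-hv4', groups = ('-h', 'v').
With 2 capturing groups, `findall` returns a 2-tuple per match.

[('9', 'iiv'), ('j', 'ii'), ('-h', 'v')]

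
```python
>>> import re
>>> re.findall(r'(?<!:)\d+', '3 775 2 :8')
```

['3', '775', '2']

Because the assertion is negative and zero-width, positions next to the forbidden text are skipped.
Since nothing is captured, `findall` lists the 3 matched substrings directly.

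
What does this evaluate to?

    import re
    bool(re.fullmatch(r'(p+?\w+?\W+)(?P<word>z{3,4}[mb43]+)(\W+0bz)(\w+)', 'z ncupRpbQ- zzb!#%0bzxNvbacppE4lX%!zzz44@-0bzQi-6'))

For `fullmatch`, every character of the input must be accounted for by the pattern.
Here the pattern can't cover the whole string, so the call returns None, and `bool(None)` is False.

False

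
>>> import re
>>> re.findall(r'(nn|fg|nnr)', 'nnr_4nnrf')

['nn', 'nn']

`|` is ordered: at each position the engine commits to the first alternative that works.
Matches: at [0:2] match 'nn', group 1 = 'nn'; at [5:7] match 'nn', group 1 = 'nn'.
One capturing group, so `findall` returns just the captured substring from each match — 2 in all.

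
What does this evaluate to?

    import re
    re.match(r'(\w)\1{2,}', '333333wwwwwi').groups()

('3',)

`\1` has to match the exact text group 1 already captured.
With `match`, the pattern is implicitly anchored at the beginning.
The match spans [0:6] → '333333'.
Captured: group 1 = '3'.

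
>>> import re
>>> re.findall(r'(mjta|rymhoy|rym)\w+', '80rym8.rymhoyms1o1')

`|` is ordered: at each position the engine commits to the first alternative that works.
Scanning left to right: at [2:6] match 'rym8', group 1 = 'rym'; at [7:18] match 'rymhoyms1o1', group 1 = 'rymhoy'.
With a single group, `findall` returns only what that group captured — 2 items.

['rym', 'rymhoy']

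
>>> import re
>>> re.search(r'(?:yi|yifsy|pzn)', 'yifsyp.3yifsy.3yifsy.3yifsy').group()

'yi'

The regex engine tests alternatives in the order written; an earlier branch that matches wins even if a later one would match more.
Unlike `match`, `search` isn't anchored — it looks for the pattern anywhere in the string.
The match spans [0:2] → 'yi'.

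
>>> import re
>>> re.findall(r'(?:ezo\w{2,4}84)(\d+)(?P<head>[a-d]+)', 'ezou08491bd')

[('91', 'bd')]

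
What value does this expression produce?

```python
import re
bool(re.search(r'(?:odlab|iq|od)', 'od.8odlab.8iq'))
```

Unlike `match`, `search` isn't anchored — it looks for the pattern anywhere in the string.
The match spans [0:2] → 'od'.

True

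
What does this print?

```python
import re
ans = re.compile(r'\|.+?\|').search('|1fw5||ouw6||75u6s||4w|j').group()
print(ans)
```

The `?` after the quantifier makes it lazy — it takes as little as possible before letting the rest of the pattern try.
`re.search` scans for the first position where the pattern succeeds.
The match spans [0:6] → '|1fw5|'.

|1fw5|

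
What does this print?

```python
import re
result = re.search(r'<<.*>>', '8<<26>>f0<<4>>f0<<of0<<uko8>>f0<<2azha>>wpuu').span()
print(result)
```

(1, 40)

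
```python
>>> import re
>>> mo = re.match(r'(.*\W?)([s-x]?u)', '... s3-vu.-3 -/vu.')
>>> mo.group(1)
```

The match spans [0:17] → '... s3-vu.-3 -/vu'.
Captured: group 1 = '... s3-vu.-3 -/v', group 2 = 'u'.

'... s3-vu.-3 -/v'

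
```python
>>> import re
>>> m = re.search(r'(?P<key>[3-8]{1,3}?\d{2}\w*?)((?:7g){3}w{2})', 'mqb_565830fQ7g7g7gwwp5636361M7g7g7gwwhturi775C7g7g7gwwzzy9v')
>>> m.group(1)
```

'565830fQ'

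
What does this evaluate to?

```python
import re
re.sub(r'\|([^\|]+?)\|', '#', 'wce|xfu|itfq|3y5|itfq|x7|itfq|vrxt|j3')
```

Every occurrence is swapped for '#'.

'wce#itfq#itfq#itfq#j3'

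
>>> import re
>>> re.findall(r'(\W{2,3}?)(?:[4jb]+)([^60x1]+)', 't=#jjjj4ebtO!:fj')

[('=#', 'ebtO!:fj')]

`findall` packs the 2 group values into a tuple for every match.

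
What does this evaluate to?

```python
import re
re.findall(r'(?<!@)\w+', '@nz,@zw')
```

`(?!…)`/`(?<!…)` only lets a position through if the neighbouring text does NOT match; no characters are consumed.
No capturing groups, so `findall` returns the 2 full match strings.

['z', 'w']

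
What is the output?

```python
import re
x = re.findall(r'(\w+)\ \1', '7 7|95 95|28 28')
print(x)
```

['7', '95', '28']

`\1` is not a pattern — it's the concrete string captured by group 1, re-applied verbatim.
Matches: at [0:3] match '7 7', group 1 = '7'; at [4:9] match '95 95', group 1 = '95'; at [10:15] match '28 28', group 1 = '28'.
With a single group, `findall` returns only what that group captured — 3 items.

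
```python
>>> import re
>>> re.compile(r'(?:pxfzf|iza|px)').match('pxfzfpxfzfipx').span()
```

(0, 5)

`match` is anchored at position 0; if the pattern doesn't fit there, it returns None.
The match spans [0:5] → 'pxfzf'.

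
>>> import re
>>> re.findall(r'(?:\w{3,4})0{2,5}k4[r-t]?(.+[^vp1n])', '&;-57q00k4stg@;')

The pattern matches 3 to 4 of a word character (non-capturing group); then 2 to 5 of the literal '0', then the literal 'k4', then optionally a character in [r-t]; then one or more of any character, then any character except [vp1n] (captured).
Matches: at [3:15] match '57q00k4stg@;', group 1 = 'tg@;'.
`findall` collects group 1 from the one match (1 total).

['tg@;']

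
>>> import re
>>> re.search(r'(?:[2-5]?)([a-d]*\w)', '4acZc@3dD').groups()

The match spans [0:4] → '4acZ'.
Captured: group 1 = 'acZ'.

('acZ',)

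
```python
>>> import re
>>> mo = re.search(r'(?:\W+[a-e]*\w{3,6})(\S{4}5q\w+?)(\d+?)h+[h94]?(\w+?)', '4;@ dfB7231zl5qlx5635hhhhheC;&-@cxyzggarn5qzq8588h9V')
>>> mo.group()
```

Because the quantifier is non-greedy, it stops expanding at the earliest point where the rest of the pattern can succeed.
The match spans [1:27] → ';@ dfB7231zl5qlx5635hhhhhe'.

';@ dfB7231zl5qlx5635hhhhhe'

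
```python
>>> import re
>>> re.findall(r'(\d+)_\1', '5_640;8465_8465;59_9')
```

['8465', '9']

A backreference is literal: `\1` must see the identical characters the first group matched.
`findall` collects group 1 from each match (2 total).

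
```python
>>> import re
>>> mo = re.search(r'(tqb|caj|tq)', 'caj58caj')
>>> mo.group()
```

'caj'

The match spans [0:3] → 'caj'.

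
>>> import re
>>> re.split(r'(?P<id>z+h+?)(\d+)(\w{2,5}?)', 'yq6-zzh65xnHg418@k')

['yq6-', 'zzh', '65', 'xn', 'Hg418@k']

The pattern matches one or more of a literal 'z', then one or more of the literal 'h' (lazy) (captured as 'id'); then one or more of a digit (captured); then 2 to 5 of a word character (lazy) (captured).
With a capturing group present, the delimiter's captured portion is kept in the result list.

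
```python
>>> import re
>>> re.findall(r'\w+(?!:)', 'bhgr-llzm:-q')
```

The negative lookaround is zero-width — it rules out positions where the adjacent text would match, without consuming anything.
Scanning left to right: at [0:4] → 'bhgr'; at [5:8] → 'llz'; at [11:12] → 'q'.
`findall` yields the raw match text (3 of them) because the pattern has no groups.

['bhgr', 'llz', 'q']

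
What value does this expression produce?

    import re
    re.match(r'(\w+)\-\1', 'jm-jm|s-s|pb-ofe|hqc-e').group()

After group 1 captures some text, `\1` only succeeds where that same text appears again.
`re.match` only tries the pattern at the start of the string.
The match spans [0:5] → 'jm-jm'.
Captured: group 1 = 'jm'.

'jm-jm'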